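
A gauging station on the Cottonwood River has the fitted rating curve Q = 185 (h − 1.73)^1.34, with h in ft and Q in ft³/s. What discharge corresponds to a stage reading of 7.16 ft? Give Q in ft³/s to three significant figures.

Q = 185 × (7.16 − 1.73)^1.34 = 185 × 5.43^1.34 = 1786 ft³/s

1790 ft³/s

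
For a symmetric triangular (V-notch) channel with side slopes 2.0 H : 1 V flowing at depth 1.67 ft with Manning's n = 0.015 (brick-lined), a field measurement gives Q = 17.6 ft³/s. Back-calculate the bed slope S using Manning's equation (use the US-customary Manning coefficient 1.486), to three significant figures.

0.00150

A = z·y² = 2.0×1.67² = 5.578 ft²
P = 2y√(1+z²) = 2×1.67×√(1+2.0²) = 7.468 ft
R = A/P = 5.578/7.468 = 0.7468 ft
S = (Q·n / (1.486·A·R^(2/3)))² = (17.6×0.015 / (1.486×5.578×0.8232))² = 0.001497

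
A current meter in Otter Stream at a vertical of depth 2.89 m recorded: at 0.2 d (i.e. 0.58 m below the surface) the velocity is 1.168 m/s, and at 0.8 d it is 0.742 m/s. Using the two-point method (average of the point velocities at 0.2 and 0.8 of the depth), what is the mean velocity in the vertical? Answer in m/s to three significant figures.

v̄ = (1.168 + 0.742) / 2 = 0.9550 m/s

0.955 m/s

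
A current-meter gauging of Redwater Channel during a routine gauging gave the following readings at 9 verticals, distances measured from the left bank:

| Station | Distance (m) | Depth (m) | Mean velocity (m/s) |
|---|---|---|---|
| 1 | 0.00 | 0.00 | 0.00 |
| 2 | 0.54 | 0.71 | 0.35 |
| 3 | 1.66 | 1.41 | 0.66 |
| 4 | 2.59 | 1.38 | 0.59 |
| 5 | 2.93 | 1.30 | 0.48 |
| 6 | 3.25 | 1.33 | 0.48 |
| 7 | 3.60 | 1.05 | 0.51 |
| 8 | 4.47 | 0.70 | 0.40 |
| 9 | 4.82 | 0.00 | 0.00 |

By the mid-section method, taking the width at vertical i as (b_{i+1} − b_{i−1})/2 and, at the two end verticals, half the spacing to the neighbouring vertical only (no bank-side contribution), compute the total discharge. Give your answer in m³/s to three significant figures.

2.59 m³/s

w_2 = (1.66 − 0.00)/2 = 0.83 m; q_2 = 0.35 × 0.71 × 0.83 = 0.2063 m³/s
w_3 = (2.59 − 0.54)/2 = 1.025 m; q_3 = 0.66 × 1.41 × 1.025 = 0.9539 m³/s
w_4 = (2.93 − 1.66)/2 = 0.635 m; q_4 = 0.59 × 1.38 × 0.635 = 0.5170 m³/s
w_5 = (3.25 − 2.59)/2 = 0.33 m; q_5 = 0.48 × 1.30 × 0.33 = 0.2059 m³/s
w_6 = (3.60 − 2.93)/2 = 0.335 m; q_6 = 0.48 × 1.33 × 0.335 = 0.2139 m³/s
w_7 = (4.47 − 3.25)/2 = 0.61 m; q_7 = 0.51 × 1.05 × 0.61 = 0.3267 m³/s
w_8 = (4.82 − 3.60)/2 = 0.61 m; q_8 = 0.40 × 0.70 × 0.61 = 0.1708 m³/s
Stations 1, 9 contribute zero (depth or velocity is 0).
Q = Σ qᵢ = 2.594 m³/s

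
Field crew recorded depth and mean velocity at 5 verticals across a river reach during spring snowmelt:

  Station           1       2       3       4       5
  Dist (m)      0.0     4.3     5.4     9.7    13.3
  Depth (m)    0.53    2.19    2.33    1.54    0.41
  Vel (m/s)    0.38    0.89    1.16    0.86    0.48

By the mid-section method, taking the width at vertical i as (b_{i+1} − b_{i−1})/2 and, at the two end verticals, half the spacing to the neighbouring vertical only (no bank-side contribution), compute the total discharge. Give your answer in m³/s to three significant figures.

18.6 m³/s

w_1 = (4.3 − 0.0)/2 = 2.15 m; q_1 = 0.38 × 0.53 × 2.15 = 0.4330 m³/s
w_2 = (5.4 − 0.0)/2 = 2.7 m; q_2 = 0.89 × 2.19 × 2.7 = 5.263 m³/s
w_3 = (9.7 − 4.3)/2 = 2.7 m; q_3 = 1.16 × 2.33 × 2.7 = 7.298 m³/s
w_4 = (13.3 − 5.4)/2 = 3.95 m; q_4 = 0.86 × 1.54 × 3.95 = 5.231 m³/s
w_5 = (13.3 − 9.7)/2 = 1.8 m; q_5 = 0.48 × 0.41 × 1.8 = 0.3542 m³/s
Q = Σ qᵢ = 18.58 m³/s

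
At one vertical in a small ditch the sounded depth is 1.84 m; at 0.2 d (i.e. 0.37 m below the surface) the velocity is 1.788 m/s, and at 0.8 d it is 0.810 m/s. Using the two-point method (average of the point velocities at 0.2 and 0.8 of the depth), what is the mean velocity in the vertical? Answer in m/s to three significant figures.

1.30 m/s

v̄ = (1.788 + 0.810) / 2 = 1.299 m/s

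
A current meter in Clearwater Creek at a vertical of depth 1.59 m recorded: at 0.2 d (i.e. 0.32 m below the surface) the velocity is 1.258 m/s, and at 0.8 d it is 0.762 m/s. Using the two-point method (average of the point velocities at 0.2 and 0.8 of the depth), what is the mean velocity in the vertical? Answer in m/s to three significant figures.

1.01 m/s

v̄ = (1.258 + 0.762) / 2 = 1.010 m/s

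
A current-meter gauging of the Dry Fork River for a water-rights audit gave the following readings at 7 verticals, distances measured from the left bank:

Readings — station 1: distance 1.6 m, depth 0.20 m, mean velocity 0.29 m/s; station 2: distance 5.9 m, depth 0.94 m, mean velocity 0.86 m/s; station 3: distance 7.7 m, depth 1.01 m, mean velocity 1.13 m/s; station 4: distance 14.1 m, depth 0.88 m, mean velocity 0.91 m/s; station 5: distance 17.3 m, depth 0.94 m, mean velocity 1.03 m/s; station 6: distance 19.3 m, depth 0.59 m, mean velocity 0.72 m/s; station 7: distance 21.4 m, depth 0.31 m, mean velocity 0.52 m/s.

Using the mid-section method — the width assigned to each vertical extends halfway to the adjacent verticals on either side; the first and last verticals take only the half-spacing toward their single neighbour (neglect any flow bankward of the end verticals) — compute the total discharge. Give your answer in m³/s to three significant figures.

w_1 = (5.9 − 1.6)/2 = 2.15 m; q_1 = 0.29 × 0.20 × 2.15 = 0.1247 m³/s
w_2 = (7.7 − 1.6)/2 = 3.05 m; q_2 = 0.86 × 0.94 × 3.05 = 2.466 m³/s
w_3 = (14.1 − 5.9)/2 = 4.1 m; q_3 = 1.13 × 1.01 × 4.1 = 4.679 m³/s
w_4 = (17.3 − 7.7)/2 = 4.8 m; q_4 = 0.91 × 0.88 × 4.8 = 3.844 m³/s
w_5 = (19.3 − 14.1)/2 = 2.6 m; q_5 = 1.03 × 0.94 × 2.6 = 2.517 m³/s
w_6 = (21.4 − 17.3)/2 = 2.05 m; q_6 = 0.72 × 0.59 × 2.05 = 0.8708 m³/s
w_7 = (21.4 − 19.3)/2 = 1.05 m; q_7 = 0.52 × 0.31 × 1.05 = 0.1693 m³/s
Q = Σ qᵢ = 14.67 m³/s

14.7 m³/s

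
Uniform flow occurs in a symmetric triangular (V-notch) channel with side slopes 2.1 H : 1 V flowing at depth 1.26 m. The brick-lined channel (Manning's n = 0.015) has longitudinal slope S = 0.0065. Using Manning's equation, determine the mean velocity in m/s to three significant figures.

3.69 m/s

A = z·y² = 2.1×1.26² = 3.334 m²
P = 2y√(1+z²) = 2×1.26×√(1+2.1²) = 5.861 m
R = A/P = 3.334/5.861 = 0.5688 m
Q = (1/n)·A·R^(2/3)·S^(1/2) = (1/0.015) × 3.334 × 0.5688^(2/3) × 0.0065^(1/2) = 12.30 m³/s
V = Q/A = 12.30/3.334 = 3.690 m/s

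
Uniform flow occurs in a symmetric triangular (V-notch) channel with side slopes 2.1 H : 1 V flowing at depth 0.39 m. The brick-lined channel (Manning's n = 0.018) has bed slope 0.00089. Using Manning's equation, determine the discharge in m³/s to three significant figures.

A = z·y² = 2.1×0.39² = 0.3194 m²
P = 2y√(1+z²) = 2×0.39×√(1+2.1²) = 1.814 m
R = A/P = 0.3194/1.814 = 0.1761 m
Q = (1/n)·A·R^(2/3)·S^(1/2) = (1/0.018) × 0.3194 × 0.1761^(2/3) × 0.00089^(1/2) = 0.1663 m³/s

0.166 m³/s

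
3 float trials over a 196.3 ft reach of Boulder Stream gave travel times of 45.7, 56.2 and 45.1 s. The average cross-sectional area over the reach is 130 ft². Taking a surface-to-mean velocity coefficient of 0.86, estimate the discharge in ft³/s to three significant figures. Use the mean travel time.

448 ft³/s

t̄ = (45.7 + 56.2 + 45.1) / 3 = 49 s
v_surface = L / t̄ = 196.3 / 49 = 4.006 ft/s
v_mean = 0.86 × 4.006 = 3.445 ft/s
Q = A × v_mean = 130 × 3.445 = 447.9 ft³/s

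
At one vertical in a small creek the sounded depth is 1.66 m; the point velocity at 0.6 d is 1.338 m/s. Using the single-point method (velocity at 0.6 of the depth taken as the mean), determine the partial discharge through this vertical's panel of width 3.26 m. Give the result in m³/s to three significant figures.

7.24 m³/s

v̄ = v₀.₆ = 1.338 m/s
q = v̄ × d × w = 1.338 × 1.66 × 3.26 = 7.241 m³/s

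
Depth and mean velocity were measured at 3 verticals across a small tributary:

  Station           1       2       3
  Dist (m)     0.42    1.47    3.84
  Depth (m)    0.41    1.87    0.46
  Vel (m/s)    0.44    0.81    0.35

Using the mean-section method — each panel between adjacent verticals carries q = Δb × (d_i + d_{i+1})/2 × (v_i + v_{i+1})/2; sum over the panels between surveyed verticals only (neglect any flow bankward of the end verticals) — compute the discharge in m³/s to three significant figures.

Panel 1-2: Δb = 1.05 m, d̄ = (0.41+1.87)/2 = 1.14, v̄ = (0.44+0.81)/2 = 0.625 → q = 1.05×1.14×0.625 = 0.7481 m³/s
Panel 2-3: Δb = 2.37 m, d̄ = (1.87+0.46)/2 = 1.165, v̄ = (0.81+0.35)/2 = 0.58 → q = 2.37×1.165×0.58 = 1.601 m³/s
Q = Σ q = 2.350 m³/s

2.35 m³/s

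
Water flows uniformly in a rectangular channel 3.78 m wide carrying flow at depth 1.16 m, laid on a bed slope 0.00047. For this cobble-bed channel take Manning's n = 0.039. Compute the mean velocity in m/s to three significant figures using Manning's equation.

A = b·y = 3.78 × 1.16 = 4.385 m²
P = b + 2y = 3.78 + 2×1.16 = 6.100 m
R = A/P = 4.385/6.100 = 0.7188 m
Q = (1/n)·A·R^(2/3)·S^(1/2) = (1/0.039) × 4.385 × 0.7188^(2/3) × 0.00047^(1/2) = 1.956 m³/s
V = Q/A = 1.956/4.385 = 0.4461 m/s

0.446 m/s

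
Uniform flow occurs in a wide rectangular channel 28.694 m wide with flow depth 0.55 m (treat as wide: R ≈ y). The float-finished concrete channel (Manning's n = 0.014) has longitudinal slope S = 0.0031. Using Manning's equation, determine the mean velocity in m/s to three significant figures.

2.67 m/s

A = b·y = 28.694 × 0.55 = 15.78 m²
Wide channel: R ≈ y = 0.55 m
Q = (1/n)·A·R^(2/3)·S^(1/2) = (1/0.014) × 15.78 × 0.5500^(2/3) × 0.0031^(1/2) = 42.13 m³/s
V = Q/A = 42.13/15.78 = 2.670 m/s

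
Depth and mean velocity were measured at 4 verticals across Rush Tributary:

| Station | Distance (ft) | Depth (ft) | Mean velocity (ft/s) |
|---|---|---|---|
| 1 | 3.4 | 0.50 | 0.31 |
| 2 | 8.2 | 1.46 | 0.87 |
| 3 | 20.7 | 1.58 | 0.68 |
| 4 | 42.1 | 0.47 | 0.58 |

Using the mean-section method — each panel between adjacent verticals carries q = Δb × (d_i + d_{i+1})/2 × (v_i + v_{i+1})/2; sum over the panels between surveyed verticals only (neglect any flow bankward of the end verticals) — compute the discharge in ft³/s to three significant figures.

31.3 ft³/s

Panel 1-2: Δb = 4.8 ft, d̄ = (0.50+1.46)/2 = 0.98, v̄ = (0.31+0.87)/2 = 0.59 → q = 4.8×0.98×0.59 = 2.775 ft³/s
Panel 2-3: Δb = 12.5 ft, d̄ = (1.46+1.58)/2 = 1.52, v̄ = (0.87+0.68)/2 = 0.775 → q = 12.5×1.52×0.775 = 14.73 ft³/s
Panel 3-4: Δb = 21.4 ft, d̄ = (1.58+0.47)/2 = 1.025, v̄ = (0.68+0.58)/2 = 0.63 → q = 21.4×1.025×0.63 = 13.82 ft³/s
Q = Σ q = 31.32 ft³/s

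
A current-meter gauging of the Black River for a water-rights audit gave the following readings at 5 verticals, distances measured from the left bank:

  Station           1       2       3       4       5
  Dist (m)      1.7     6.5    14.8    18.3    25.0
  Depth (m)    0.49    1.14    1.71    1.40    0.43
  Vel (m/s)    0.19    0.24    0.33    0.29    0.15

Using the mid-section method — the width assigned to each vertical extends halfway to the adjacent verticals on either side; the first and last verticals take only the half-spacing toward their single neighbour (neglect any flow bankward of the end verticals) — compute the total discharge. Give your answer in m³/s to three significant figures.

7.63 m³/s

w_1 = (6.5 − 1.7)/2 = 2.4 m; q_1 = 0.19 × 0.49 × 2.4 = 0.2234 m³/s
w_2 = (14.8 − 1.7)/2 = 6.55 m; q_2 = 0.24 × 1.14 × 6.55 = 1.792 m³/s
w_3 = (18.3 − 6.5)/2 = 5.9 m; q_3 = 0.33 × 1.71 × 5.9 = 3.329 m³/s
w_4 = (25.0 − 14.8)/2 = 5.1 m; q_4 = 0.29 × 1.40 × 5.1 = 2.071 m³/s
w_5 = (25.0 − 18.3)/2 = 3.35 m; q_5 = 0.15 × 0.43 × 3.35 = 0.2161 m³/s
Q = Σ qᵢ = 7.632 m³/s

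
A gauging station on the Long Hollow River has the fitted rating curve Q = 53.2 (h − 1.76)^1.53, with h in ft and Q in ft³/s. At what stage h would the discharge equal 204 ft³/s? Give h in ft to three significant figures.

h − h₀ = (Q/C)^(1/b) = (204/53.2)^(1/1.53) = 2.407 ft
h = 1.76 + 2.407 = 4.167 ft

4.17 ft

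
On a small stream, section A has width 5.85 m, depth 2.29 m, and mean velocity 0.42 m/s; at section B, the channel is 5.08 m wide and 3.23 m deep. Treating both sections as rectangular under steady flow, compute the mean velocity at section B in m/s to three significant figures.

0.343 m/s

Q = A₁V₁ = (5.85×2.29) × 0.42 = 5.627 m³/s
A₂ = 5.08 × 3.23 = 16.41 m²
V₂ = Q/A₂ = 5.627/16.41 = 0.3429 m/s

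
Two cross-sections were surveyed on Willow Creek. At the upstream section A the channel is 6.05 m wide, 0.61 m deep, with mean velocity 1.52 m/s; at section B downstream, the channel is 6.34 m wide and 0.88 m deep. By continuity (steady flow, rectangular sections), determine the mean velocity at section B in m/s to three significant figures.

1.01 m/s

Q = A₁V₁ = (6.05×0.61) × 1.52 = 5.610 m³/s
A₂ = 6.34 × 0.88 = 5.579 m²
V₂ = Q/A₂ = 5.610/5.579 = 1.005 m/s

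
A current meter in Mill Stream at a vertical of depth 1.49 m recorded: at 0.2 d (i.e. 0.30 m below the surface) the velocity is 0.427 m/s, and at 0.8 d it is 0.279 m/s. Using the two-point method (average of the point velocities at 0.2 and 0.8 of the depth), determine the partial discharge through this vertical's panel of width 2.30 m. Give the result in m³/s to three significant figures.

v̄ = (0.427 + 0.279) / 2 = 0.3530 m/s
q = v̄ × d × w = 0.3530 × 1.49 × 2.30 = 1.210 m³/s

1.21 m³/s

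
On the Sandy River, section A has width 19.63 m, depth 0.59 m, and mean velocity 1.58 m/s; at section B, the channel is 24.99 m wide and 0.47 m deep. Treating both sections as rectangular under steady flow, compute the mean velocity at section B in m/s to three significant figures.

Q = A₁V₁ = (19.63×0.59) × 1.58 = 18.30 m³/s
A₂ = 24.99 × 0.47 = 11.75 m²
V₂ = Q/A₂ = 18.30/11.75 = 1.558 m/s

1.56 m/s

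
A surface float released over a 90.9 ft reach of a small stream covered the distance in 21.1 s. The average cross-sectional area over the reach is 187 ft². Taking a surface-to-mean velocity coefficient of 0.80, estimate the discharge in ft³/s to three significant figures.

v_surface = L / t̄ = 90.9 / 21.1 = 4.308 ft/s
v_mean = 0.80 × 4.308 = 3.446 ft/s
Q = A × v_mean = 187 × 3.446 = 644.5 ft³/s

644 ft³/s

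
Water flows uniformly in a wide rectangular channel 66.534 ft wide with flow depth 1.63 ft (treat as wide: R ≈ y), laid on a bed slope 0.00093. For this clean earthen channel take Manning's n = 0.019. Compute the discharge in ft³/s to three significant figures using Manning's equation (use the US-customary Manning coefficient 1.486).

A = b·y = 66.534 × 1.63 = 108.5 ft²
Wide channel: R ≈ y = 1.63 ft
Q = (1.486/n)·A·R^(2/3)·S^(1/2) = (1.486/0.019) × 108.5 × 1.630^(2/3) × 0.00093^(1/2) = 358.3 ft³/s

358 ft³/s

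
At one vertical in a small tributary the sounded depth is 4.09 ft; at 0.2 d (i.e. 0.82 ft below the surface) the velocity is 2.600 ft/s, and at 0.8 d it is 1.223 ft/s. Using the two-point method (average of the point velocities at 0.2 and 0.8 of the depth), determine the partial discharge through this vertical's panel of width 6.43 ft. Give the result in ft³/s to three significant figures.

50.3 ft³/s

v̄ = (2.600 + 1.223) / 2 = 1.912 ft/s
q = v̄ × d × w = 1.912 × 4.09 × 6.43 = 50.27 ft³/s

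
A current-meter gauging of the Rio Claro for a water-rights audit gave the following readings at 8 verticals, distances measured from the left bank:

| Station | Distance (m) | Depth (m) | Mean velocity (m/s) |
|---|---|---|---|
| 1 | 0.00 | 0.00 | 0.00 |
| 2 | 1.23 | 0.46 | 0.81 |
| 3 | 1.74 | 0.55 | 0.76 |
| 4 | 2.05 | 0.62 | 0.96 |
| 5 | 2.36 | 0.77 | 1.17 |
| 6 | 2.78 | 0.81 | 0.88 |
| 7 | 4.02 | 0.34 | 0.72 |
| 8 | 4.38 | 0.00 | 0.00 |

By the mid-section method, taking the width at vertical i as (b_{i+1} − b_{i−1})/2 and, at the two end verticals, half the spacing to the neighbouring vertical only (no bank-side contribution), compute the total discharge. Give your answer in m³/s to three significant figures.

1.80 m³/s

w_2 = (1.74 − 0.00)/2 = 0.87 m; q_2 = 0.81 × 0.46 × 0.87 = 0.3242 m³/s
w_3 = (2.05 − 1.23)/2 = 0.41 m; q_3 = 0.76 × 0.55 × 0.41 = 0.1714 m³/s
w_4 = (2.36 − 1.74)/2 = 0.31 m; q_4 = 0.96 × 0.62 × 0.31 = 0.1845 m³/s
w_5 = (2.78 − 2.05)/2 = 0.365 m; q_5 = 1.17 × 0.77 × 0.365 = 0.3288 m³/s
w_6 = (4.02 − 2.36)/2 = 0.83 m; q_6 = 0.88 × 0.81 × 0.83 = 0.5916 m³/s
w_7 = (4.38 − 2.78)/2 = 0.8 m; q_7 = 0.72 × 0.34 × 0.8 = 0.1958 m³/s
Stations 1, 8 contribute zero (depth or velocity is 0).
Q = Σ qᵢ = 1.796 m³/s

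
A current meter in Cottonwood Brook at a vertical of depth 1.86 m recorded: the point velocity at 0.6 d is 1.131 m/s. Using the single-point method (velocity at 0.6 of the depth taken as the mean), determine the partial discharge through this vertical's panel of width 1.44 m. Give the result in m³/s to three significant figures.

v̄ = v₀.₆ = 1.131 m/s
q = v̄ × d × w = 1.131 × 1.86 × 1.44 = 3.029 m³/s

3.03 m³/s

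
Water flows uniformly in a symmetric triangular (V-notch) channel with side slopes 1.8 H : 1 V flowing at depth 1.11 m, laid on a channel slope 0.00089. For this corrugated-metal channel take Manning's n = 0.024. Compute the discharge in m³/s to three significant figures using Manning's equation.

A = z·y² = 1.8×1.11² = 2.218 m²
P = 2y√(1+z²) = 2×1.11×√(1+1.8²) = 4.571 m
R = A/P = 2.218/4.571 = 0.4852 m
Q = (1/n)·A·R^(2/3)·S^(1/2) = (1/0.024) × 2.218 × 0.4852^(2/3) × 0.00089^(1/2) = 1.702 m³/s

1.70 m³/s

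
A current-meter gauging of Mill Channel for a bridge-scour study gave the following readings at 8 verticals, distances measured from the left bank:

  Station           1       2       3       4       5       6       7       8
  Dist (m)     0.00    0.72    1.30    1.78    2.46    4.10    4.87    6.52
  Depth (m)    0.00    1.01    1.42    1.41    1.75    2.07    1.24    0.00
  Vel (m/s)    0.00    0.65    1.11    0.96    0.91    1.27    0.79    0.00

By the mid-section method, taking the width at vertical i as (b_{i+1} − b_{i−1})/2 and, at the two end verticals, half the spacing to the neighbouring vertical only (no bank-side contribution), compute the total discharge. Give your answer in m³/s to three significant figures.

8.25 m³/s

w_2 = (1.30 − 0.00)/2 = 0.65 m; q_2 = 0.65 × 1.01 × 0.65 = 0.4267 m³/s
w_3 = (1.78 − 0.72)/2 = 0.53 m; q_3 = 1.11 × 1.42 × 0.53 = 0.8354 m³/s
w_4 = (2.46 − 1.30)/2 = 0.58 m; q_4 = 0.96 × 1.41 × 0.58 = 0.7851 m³/s
w_5 = (4.10 − 1.78)/2 = 1.16 m; q_5 = 0.91 × 1.75 × 1.16 = 1.847 m³/s
w_6 = (4.87 − 2.46)/2 = 1.205 m; q_6 = 1.27 × 2.07 × 1.205 = 3.168 m³/s
w_7 = (6.52 − 4.10)/2 = 1.21 m; q_7 = 0.79 × 1.24 × 1.21 = 1.185 m³/s
Stations 1, 8 contribute zero (depth or velocity is 0).
Q = Σ qᵢ = 8.248 m³/s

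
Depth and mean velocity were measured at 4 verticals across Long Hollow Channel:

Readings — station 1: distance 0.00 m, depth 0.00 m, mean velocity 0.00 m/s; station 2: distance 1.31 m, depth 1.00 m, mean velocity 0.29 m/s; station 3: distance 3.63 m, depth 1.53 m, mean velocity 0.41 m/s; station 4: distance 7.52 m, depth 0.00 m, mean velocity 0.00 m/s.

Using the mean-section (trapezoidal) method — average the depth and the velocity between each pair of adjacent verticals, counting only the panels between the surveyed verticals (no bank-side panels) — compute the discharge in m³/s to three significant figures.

Panel 1-2: Δb = 1.31 m, d̄ = (0.00+1.00)/2 = 0.5, v̄ = (0.00+0.29)/2 = 0.145 → q = 1.31×0.5×0.145 = 0.09498 m³/s
Panel 2-3: Δb = 2.32 m, d̄ = (1.00+1.53)/2 = 1.265, v̄ = (0.29+0.41)/2 = 0.35 → q = 2.32×1.265×0.35 = 1.027 m³/s
Panel 3-4: Δb = 3.89 m, d̄ = (1.53+0.00)/2 = 0.765, v̄ = (0.41+0.00)/2 = 0.205 → q = 3.89×0.765×0.205 = 0.6100 m³/s
Q = Σ q = 1.732 m³/s

1.73 m³/s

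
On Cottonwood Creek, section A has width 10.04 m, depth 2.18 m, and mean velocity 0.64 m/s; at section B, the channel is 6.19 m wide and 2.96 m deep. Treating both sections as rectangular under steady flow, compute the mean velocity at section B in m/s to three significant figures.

0.765 m/s

Q = A₁V₁ = (10.04×2.18) × 0.64 = 14.01 m³/s
A₂ = 6.19 × 2.96 = 18.32 m²
V₂ = Q/A₂ = 14.01/18.32 = 0.7645 m/s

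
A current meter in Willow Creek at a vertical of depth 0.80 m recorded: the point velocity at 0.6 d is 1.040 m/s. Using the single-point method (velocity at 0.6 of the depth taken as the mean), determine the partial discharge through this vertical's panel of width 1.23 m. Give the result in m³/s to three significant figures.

1.02 m³/s

v̄ = v₀.₆ = 1.040 m/s
q = v̄ × d × w = 1.040 × 0.80 × 1.23 = 1.023 m³/s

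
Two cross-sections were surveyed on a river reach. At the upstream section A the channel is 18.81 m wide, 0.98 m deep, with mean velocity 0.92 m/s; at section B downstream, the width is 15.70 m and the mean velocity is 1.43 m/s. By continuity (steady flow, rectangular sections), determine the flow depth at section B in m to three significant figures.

Q = A₁V₁ = (18.81×0.98) × 0.92 = 16.96 m³/s
d₂ = Q/(b₂ V₂) = 16.96/(15.70×1.43) = 0.7554 m

0.755 m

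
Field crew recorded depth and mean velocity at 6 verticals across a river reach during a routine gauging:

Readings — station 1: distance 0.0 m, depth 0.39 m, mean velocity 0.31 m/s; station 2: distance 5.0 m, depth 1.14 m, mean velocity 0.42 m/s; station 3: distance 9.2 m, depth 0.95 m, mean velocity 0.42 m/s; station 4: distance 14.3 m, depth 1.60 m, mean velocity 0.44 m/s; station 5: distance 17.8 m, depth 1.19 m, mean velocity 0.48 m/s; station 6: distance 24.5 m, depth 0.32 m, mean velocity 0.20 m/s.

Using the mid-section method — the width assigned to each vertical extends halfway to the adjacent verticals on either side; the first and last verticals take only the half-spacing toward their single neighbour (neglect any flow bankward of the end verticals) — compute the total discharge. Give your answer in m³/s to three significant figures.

w_1 = (5.0 − 0.0)/2 = 2.5 m; q_1 = 0.31 × 0.39 × 2.5 = 0.3023 m³/s
w_2 = (9.2 − 0.0)/2 = 4.6 m; q_2 = 0.42 × 1.14 × 4.6 = 2.202 m³/s
w_3 = (14.3 − 5.0)/2 = 4.65 m; q_3 = 0.42 × 0.95 × 4.65 = 1.855 m³/s
w_4 = (17.8 − 9.2)/2 = 4.3 m; q_4 = 0.44 × 1.60 × 4.3 = 3.027 m³/s
w_5 = (24.5 − 14.3)/2 = 5.1 m; q_5 = 0.48 × 1.19 × 5.1 = 2.913 m³/s
w_6 = (24.5 − 17.8)/2 = 3.35 m; q_6 = 0.20 × 0.32 × 3.35 = 0.2144 m³/s
Q = Σ qᵢ = 10.51 m³/s

10.5 m³/s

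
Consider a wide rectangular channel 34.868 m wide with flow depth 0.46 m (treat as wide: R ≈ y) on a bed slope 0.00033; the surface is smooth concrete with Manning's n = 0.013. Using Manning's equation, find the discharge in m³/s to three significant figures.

A = b·y = 34.868 × 0.46 = 16.04 m²
Wide channel: R ≈ y = 0.46 m
Q = (1/n)·A·R^(2/3)·S^(1/2) = (1/0.013) × 16.04 × 0.4600^(2/3) × 0.00033^(1/2) = 13.36 m³/s

13.4 m³/s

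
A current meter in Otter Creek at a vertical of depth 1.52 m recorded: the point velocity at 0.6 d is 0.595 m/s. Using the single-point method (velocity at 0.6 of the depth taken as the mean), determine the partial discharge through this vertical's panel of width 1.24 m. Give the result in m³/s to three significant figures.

v̄ = v₀.₆ = 0.595 m/s
q = v̄ × d × w = 0.5950 × 1.52 × 1.24 = 1.121 m³/s

1.12 m³/s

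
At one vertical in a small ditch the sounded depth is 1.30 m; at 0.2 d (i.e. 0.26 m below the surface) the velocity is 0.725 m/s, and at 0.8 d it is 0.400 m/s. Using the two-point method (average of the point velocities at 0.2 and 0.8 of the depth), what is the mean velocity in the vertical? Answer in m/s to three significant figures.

v̄ = (0.725 + 0.400) / 2 = 0.5625 m/s

0.563 m/s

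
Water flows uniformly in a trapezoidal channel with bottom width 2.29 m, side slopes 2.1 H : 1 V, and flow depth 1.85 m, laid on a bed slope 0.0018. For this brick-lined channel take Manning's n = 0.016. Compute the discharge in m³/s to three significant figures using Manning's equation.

A = (b + z·y)·y = (2.29 + 2.1×1.85)×1.85 = 11.42 m²
P = b + 2y√(1+z²) = 2.29 + 2×1.85×√(1+2.1²) = 10.90 m
R = A/P = 11.42/10.90 = 1.048 m
Q = (1/n)·A·R^(2/3)·S^(1/2) = (1/0.016) × 11.42 × 1.048^(2/3) × 0.0018^(1/2) = 31.26 m³/s

31.3 m³/s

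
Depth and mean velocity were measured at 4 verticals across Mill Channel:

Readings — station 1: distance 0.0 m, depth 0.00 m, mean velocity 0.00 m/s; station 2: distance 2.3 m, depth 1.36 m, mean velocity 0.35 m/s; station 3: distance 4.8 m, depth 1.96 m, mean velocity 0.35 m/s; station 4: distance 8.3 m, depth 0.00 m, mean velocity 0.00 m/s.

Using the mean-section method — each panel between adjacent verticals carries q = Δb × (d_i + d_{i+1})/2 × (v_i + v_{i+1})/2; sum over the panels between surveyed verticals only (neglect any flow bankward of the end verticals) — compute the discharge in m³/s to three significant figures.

Panel 1-2: Δb = 2.3 m, d̄ = (0.00+1.36)/2 = 0.68, v̄ = (0.00+0.35)/2 = 0.175 → q = 2.3×0.68×0.175 = 0.2737 m³/s
Panel 2-3: Δb = 2.5 m, d̄ = (1.36+1.96)/2 = 1.66, v̄ = (0.35+0.35)/2 = 0.35 → q = 2.5×1.66×0.35 = 1.453 m³/s
Panel 3-4: Δb = 3.5 m, d̄ = (1.96+0.00)/2 = 0.98, v̄ = (0.35+0.00)/2 = 0.175 → q = 3.5×0.98×0.175 = 0.6003 m³/s
Q = Σ q = 2.326 m³/s

2.33 m³/s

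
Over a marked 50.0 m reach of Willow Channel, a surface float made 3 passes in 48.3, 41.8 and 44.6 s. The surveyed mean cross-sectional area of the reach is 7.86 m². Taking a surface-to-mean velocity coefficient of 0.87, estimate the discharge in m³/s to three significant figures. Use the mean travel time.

7.61 m³/s

t̄ = (48.3 + 41.8 + 44.6) / 3 = 44.9 s
v_surface = L / t̄ = 50.0 / 44.9 = 1.114 m/s
v_mean = 0.87 × 1.114 = 0.9688 m/s
Q = A × v_mean = 7.86 × 0.9688 = 7.615 m³/s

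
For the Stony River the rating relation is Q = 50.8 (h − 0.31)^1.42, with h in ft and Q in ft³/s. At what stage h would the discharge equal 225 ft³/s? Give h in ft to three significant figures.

h − h₀ = (Q/C)^(1/b) = (225/50.8)^(1/1.42) = 2.852 ft
h = 0.31 + 2.852 = 3.162 ft

3.16 ft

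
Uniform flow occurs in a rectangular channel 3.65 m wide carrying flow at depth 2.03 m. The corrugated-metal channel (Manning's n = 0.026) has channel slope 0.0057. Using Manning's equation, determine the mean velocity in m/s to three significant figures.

A = b·y = 3.65 × 2.03 = 7.410 m²
P = b + 2y = 3.65 + 2×2.03 = 7.710 m
R = A/P = 7.410/7.710 = 0.9610 m
Q = (1/n)·A·R^(2/3)·S^(1/2) = (1/0.026) × 7.410 × 0.9610^(2/3) × 0.0057^(1/2) = 20.95 m³/s
V = Q/A = 20.95/7.410 = 2.828 m/s

2.83 m/s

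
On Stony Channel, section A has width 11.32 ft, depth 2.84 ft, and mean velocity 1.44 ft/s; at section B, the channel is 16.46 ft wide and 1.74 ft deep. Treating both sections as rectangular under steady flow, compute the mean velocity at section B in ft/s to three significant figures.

1.62 ft/s

Q = A₁V₁ = (11.32×2.84) × 1.44 = 46.29 ft³/s
A₂ = 16.46 × 1.74 = 28.64 ft²
V₂ = Q/A₂ = 46.29/28.64 = 1.616 ft/s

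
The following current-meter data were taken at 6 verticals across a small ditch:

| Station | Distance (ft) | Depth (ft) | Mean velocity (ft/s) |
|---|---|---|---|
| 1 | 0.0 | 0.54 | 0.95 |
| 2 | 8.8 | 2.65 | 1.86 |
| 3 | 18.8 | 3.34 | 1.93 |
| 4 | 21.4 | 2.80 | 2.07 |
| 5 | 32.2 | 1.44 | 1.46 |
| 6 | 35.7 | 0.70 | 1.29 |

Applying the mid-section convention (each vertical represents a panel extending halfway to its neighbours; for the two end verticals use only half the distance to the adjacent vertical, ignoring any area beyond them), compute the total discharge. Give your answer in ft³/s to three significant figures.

145 ft³/s

w_1 = (8.8 − 0.0)/2 = 4.4 ft; q_1 = 0.95 × 0.54 × 4.4 = 2.257 ft³/s
w_2 = (18.8 − 0.0)/2 = 9.4 ft; q_2 = 1.86 × 2.65 × 9.4 = 46.33 ft³/s
w_3 = (21.4 − 8.8)/2 = 6.3 ft; q_3 = 1.93 × 3.34 × 6.3 = 40.61 ft³/s
w_4 = (32.2 − 18.8)/2 = 6.7 ft; q_4 = 2.07 × 2.80 × 6.7 = 38.83 ft³/s
w_5 = (35.7 − 21.4)/2 = 7.15 ft; q_5 = 1.46 × 1.44 × 7.15 = 15.03 ft³/s
w_6 = (35.7 − 32.2)/2 = 1.75 ft; q_6 = 1.29 × 0.70 × 1.75 = 1.580 ft³/s
Q = Σ qᵢ = 144.6 ft³/s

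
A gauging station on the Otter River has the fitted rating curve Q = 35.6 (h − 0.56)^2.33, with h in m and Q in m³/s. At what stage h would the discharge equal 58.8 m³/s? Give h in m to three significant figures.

1.80 m

h − h₀ = (Q/C)^(1/b) = (58.8/35.6)^(1/2.33) = 1.240 m
h = 0.56 + 1.240 = 1.800 m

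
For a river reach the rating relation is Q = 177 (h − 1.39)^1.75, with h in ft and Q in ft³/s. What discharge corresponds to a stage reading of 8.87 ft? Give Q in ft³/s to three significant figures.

5990 ft³/s

Q = 177 × (8.87 − 1.39)^1.75 = 177 × 7.48^1.75 = 5988 ft³/s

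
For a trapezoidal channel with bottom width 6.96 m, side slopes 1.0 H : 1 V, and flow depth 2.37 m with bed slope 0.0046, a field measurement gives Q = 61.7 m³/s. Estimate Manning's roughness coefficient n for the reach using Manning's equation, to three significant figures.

0.0335

A = (b + z·y)·y = (6.96 + 1.0×2.37)×2.37 = 22.11 m²
P = b + 2y√(1+z²) = 6.96 + 2×2.37×√(1+1.0²) = 13.66 m
R = A/P = 22.11/13.66 = 1.618 m
n = (1/Q)·A·R^(2/3)·S^(1/2) = (1/61.7) × 22.11 × 1.378 × 0.06782 = 0.03350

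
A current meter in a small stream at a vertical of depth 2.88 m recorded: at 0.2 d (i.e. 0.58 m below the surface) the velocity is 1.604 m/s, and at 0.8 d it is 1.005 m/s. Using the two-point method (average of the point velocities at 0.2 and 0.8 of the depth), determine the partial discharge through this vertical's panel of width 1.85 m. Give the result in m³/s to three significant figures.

v̄ = (1.604 + 1.005) / 2 = 1.305 m/s
q = v̄ × d × w = 1.305 × 2.88 × 1.85 = 6.950 m³/s

6.95 m³/s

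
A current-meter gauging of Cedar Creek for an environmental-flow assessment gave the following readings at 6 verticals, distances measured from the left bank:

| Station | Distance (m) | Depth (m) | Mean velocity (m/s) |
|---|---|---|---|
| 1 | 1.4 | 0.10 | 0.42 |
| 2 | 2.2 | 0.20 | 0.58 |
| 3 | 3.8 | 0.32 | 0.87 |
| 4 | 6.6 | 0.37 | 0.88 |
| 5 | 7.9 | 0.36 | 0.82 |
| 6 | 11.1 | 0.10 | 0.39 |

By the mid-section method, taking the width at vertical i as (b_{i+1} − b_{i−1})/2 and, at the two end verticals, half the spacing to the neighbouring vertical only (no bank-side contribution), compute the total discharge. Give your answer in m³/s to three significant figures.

2.16 m³/s

w_1 = (2.2 − 1.4)/2 = 0.4 m; q_1 = 0.42 × 0.10 × 0.4 = 0.01680 m³/s
w_2 = (3.8 − 1.4)/2 = 1.2 m; q_2 = 0.58 × 0.20 × 1.2 = 0.1392 m³/s
w_3 = (6.6 − 2.2)/2 = 2.2 m; q_3 = 0.87 × 0.32 × 2.2 = 0.6125 m³/s
w_4 = (7.9 − 3.8)/2 = 2.05 m; q_4 = 0.88 × 0.37 × 2.05 = 0.6675 m³/s
w_5 = (11.1 − 6.6)/2 = 2.25 m; q_5 = 0.82 × 0.36 × 2.25 = 0.6642 m³/s
w_6 = (11.1 − 7.9)/2 = 1.6 m; q_6 = 0.39 × 0.10 × 1.6 = 0.06240 m³/s
Q = Σ qᵢ = 2.163 m³/s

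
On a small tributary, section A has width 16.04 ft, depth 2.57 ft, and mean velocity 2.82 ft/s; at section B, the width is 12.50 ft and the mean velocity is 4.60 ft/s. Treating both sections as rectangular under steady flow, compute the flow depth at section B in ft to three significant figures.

2.02 ft

Q = A₁V₁ = (16.04×2.57) × 2.82 = 116.2 ft³/s
d₂ = Q/(b₂ V₂) = 116.2/(12.50×4.60) = 2.022 ft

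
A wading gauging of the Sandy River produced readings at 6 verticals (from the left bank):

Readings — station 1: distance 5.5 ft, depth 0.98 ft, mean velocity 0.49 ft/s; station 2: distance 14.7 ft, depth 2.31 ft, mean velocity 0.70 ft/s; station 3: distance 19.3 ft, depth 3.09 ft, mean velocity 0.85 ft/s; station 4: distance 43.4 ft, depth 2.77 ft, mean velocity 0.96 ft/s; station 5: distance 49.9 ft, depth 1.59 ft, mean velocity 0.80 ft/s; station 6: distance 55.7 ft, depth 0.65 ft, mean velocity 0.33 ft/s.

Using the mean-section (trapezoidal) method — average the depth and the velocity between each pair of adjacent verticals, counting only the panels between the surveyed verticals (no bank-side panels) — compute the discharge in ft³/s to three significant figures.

Panel 1-2: Δb = 9.2 ft, d̄ = (0.98+2.31)/2 = 1.645, v̄ = (0.49+0.70)/2 = 0.595 → q = 9.2×1.645×0.595 = 9.005 ft³/s
Panel 2-3: Δb = 4.6 ft, d̄ = (2.31+3.09)/2 = 2.7, v̄ = (0.70+0.85)/2 = 0.775 → q = 4.6×2.7×0.775 = 9.626 ft³/s
Panel 3-4: Δb = 24.1 ft, d̄ = (3.09+2.77)/2 = 2.93, v̄ = (0.85+0.96)/2 = 0.905 → q = 24.1×2.93×0.905 = 63.90 ft³/s
Panel 4-5: Δb = 6.5 ft, d̄ = (2.77+1.59)/2 = 2.18, v̄ = (0.96+0.80)/2 = 0.88 → q = 6.5×2.18×0.88 = 12.47 ft³/s
Panel 5-6: Δb = 5.8 ft, d̄ = (1.59+0.65)/2 = 1.12, v̄ = (0.80+0.33)/2 = 0.565 → q = 5.8×1.12×0.565 = 3.670 ft³/s
Q = Σ q = 98.67 ft³/s

98.7 ft³/s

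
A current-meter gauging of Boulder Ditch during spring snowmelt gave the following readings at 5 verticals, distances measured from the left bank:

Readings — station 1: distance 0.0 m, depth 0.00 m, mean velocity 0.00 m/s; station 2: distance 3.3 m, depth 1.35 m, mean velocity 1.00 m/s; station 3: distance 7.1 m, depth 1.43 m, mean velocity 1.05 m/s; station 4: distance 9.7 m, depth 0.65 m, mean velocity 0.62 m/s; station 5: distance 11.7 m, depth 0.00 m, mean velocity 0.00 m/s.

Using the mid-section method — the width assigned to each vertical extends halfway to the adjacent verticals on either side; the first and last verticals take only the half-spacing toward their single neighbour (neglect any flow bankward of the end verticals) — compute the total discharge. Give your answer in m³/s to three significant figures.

w_2 = (7.1 − 0.0)/2 = 3.55 m; q_2 = 1.00 × 1.35 × 3.55 = 4.793 m³/s
w_3 = (9.7 − 3.3)/2 = 3.2 m; q_3 = 1.05 × 1.43 × 3.2 = 4.805 m³/s
w_4 = (11.7 − 7.1)/2 = 2.3 m; q_4 = 0.62 × 0.65 × 2.3 = 0.9269 m³/s
Stations 1, 5 contribute zero (depth or velocity is 0).
Q = Σ qᵢ = 10.52 m³/s

10.5 m³/s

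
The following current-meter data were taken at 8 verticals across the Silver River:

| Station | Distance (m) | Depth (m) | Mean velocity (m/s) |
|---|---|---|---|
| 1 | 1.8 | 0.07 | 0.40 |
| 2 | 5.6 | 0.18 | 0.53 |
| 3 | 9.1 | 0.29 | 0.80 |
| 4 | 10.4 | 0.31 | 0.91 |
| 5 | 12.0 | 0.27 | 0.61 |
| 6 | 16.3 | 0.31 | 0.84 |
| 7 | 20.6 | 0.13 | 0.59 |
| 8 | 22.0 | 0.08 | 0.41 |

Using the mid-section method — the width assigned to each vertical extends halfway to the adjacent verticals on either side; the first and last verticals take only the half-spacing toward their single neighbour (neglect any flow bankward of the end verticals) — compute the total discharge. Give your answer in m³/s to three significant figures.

3.21 m³/s

w_1 = (5.6 − 1.8)/2 = 1.9 m; q_1 = 0.40 × 0.07 × 1.9 = 0.05320 m³/s
w_2 = (9.1 − 1.8)/2 = 3.65 m; q_2 = 0.53 × 0.18 × 3.65 = 0.3482 m³/s
w_3 = (10.4 − 5.6)/2 = 2.4 m; q_3 = 0.80 × 0.29 × 2.4 = 0.5568 m³/s
w_4 = (12.0 − 9.1)/2 = 1.45 m; q_4 = 0.91 × 0.31 × 1.45 = 0.4090 m³/s
w_5 = (16.3 − 10.4)/2 = 2.95 m; q_5 = 0.61 × 0.27 × 2.95 = 0.4859 m³/s
w_6 = (20.6 − 12.0)/2 = 4.3 m; q_6 = 0.84 × 0.31 × 4.3 = 1.120 m³/s
w_7 = (22.0 − 16.3)/2 = 2.85 m; q_7 = 0.59 × 0.13 × 2.85 = 0.2186 m³/s
w_8 = (22.0 − 20.6)/2 = 0.7 m; q_8 = 0.41 × 0.08 × 0.7 = 0.02296 m³/s
Q = Σ qᵢ = 3.214 m³/s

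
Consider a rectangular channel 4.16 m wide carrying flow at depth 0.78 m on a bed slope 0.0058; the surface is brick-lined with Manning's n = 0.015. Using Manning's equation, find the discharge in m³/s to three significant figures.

11.3 m³/s

A = b·y = 4.16 × 0.78 = 3.245 m²
P = b + 2y = 4.16 + 2×0.78 = 5.720 m
R = A/P = 3.245/5.720 = 0.5673 m
Q = (1/n)·A·R^(2/3)·S^(1/2) = (1/0.015) × 3.245 × 0.5673^(2/3) × 0.0058^(1/2) = 11.29 m³/s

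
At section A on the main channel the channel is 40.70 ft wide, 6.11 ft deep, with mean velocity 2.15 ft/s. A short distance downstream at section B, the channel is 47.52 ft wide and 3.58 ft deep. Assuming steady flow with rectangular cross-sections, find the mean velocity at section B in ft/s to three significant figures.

3.14 ft/s

Q = A₁V₁ = (40.70×6.11) × 2.15 = 534.7 ft³/s
A₂ = 47.52 × 3.58 = 170.1 ft²
V₂ = Q/A₂ = 534.7/170.1 = 3.143 ft/s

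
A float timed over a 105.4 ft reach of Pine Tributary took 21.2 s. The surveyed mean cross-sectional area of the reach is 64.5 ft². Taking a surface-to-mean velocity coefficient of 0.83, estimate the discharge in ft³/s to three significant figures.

266 ft³/s

v_surface = L / t̄ = 105.4 / 21.2 = 4.972 ft/s
v_mean = 0.83 × 4.972 = 4.127 ft/s
Q = A × v_mean = 64.5 × 4.127 = 266.2 ft³/s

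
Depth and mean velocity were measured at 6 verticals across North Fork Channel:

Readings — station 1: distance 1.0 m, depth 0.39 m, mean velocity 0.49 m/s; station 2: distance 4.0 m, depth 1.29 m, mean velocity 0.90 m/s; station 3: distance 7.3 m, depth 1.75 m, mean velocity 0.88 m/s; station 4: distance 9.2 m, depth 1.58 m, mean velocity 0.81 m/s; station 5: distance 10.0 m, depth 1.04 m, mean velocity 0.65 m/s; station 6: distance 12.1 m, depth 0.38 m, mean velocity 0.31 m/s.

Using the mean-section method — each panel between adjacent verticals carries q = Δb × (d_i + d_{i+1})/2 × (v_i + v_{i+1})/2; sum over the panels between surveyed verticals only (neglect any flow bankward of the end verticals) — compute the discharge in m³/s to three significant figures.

Panel 1-2: Δb = 3 m, d̄ = (0.39+1.29)/2 = 0.84, v̄ = (0.49+0.90)/2 = 0.695 → q = 3×0.84×0.695 = 1.751 m³/s
Panel 2-3: Δb = 3.3 m, d̄ = (1.29+1.75)/2 = 1.52, v̄ = (0.90+0.88)/2 = 0.89 → q = 3.3×1.52×0.89 = 4.464 m³/s
Panel 3-4: Δb = 1.9 m, d̄ = (1.75+1.58)/2 = 1.665, v̄ = (0.88+0.81)/2 = 0.845 → q = 1.9×1.665×0.845 = 2.673 m³/s
Panel 4-5: Δb = 0.8 m, d̄ = (1.58+1.04)/2 = 1.31, v̄ = (0.81+0.65)/2 = 0.73 → q = 0.8×1.31×0.73 = 0.7650 m³/s
Panel 5-6: Δb = 2.1 m, d̄ = (1.04+0.38)/2 = 0.71, v̄ = (0.65+0.31)/2 = 0.48 → q = 2.1×0.71×0.48 = 0.7157 m³/s
Q = Σ q = 10.37 m³/s

10.4 m³/s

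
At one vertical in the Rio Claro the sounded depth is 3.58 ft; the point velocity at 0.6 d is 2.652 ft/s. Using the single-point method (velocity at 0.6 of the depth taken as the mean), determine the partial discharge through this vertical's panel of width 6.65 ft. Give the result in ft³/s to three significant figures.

63.1 ft³/s

v̄ = v₀.₆ = 2.652 ft/s
q = v̄ × d × w = 2.652 × 3.58 × 6.65 = 63.14 ft³/s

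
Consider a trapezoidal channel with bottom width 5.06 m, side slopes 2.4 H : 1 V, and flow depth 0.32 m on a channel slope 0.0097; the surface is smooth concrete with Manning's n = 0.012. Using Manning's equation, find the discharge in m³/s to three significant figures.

A = (b + z·y)·y = (5.06 + 2.4×0.32)×0.32 = 1.865 m²
P = b + 2y√(1+z²) = 5.06 + 2×0.32×√(1+2.4²) = 6.724 m
R = A/P = 1.865/6.724 = 0.2774 m
Q = (1/n)·A·R^(2/3)·S^(1/2) = (1/0.012) × 1.865 × 0.2774^(2/3) × 0.0097^(1/2) = 6.510 m³/s

6.51 m³/s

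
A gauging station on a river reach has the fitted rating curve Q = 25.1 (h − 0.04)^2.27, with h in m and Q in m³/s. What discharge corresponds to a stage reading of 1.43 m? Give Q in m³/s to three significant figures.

53.0 m³/s

Q = 25.1 × (1.43 − 0.04)^2.27 = 25.1 × 1.39^2.27 = 53.01 m³/s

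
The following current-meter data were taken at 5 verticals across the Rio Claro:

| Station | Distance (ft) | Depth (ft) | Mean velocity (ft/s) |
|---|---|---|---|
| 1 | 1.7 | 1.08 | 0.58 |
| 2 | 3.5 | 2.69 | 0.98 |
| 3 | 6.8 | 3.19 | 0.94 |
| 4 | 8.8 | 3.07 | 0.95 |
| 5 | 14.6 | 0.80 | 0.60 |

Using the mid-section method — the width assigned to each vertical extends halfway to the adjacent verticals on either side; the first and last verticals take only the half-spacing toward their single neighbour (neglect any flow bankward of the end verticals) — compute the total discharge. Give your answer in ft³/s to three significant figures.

28.0 ft³/s

w_1 = (3.5 − 1.7)/2 = 0.9 ft; q_1 = 0.58 × 1.08 × 0.9 = 0.5638 ft³/s
w_2 = (6.8 − 1.7)/2 = 2.55 ft; q_2 = 0.98 × 2.69 × 2.55 = 6.722 ft³/s
w_3 = (8.8 − 3.5)/2 = 2.65 ft; q_3 = 0.94 × 3.19 × 2.65 = 7.946 ft³/s
w_4 = (14.6 − 6.8)/2 = 3.9 ft; q_4 = 0.95 × 3.07 × 3.9 = 11.37 ft³/s
w_5 = (14.6 − 8.8)/2 = 2.9 ft; q_5 = 0.60 × 0.80 × 2.9 = 1.392 ft³/s
Q = Σ qᵢ = 28.00 ft³/s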